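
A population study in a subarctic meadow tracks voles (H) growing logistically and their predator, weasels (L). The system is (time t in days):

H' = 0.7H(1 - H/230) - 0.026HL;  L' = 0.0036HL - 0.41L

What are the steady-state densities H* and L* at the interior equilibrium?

From dL/dt = 0 with L > 0: 0.0036H* = 0.41, so H* = 114.
Substitute into dH/dt = 0: 0.7(1 - 114/230) = 0.026L*.
The bracket is 0.505, giving L* = 0.353/0.026 = 13.6.

H* ≈ 114, L* ≈ 13.6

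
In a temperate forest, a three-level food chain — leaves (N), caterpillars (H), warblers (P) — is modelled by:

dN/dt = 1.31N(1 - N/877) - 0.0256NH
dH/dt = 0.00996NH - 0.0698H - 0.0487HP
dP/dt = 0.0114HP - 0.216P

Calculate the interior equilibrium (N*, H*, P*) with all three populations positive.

From dP/dt = 0: 0.0114H* = 0.216, so H* = 18.9.
From dN/dt = 0: 1.31(1 - N*/877) = 0.0256·18.9, giving N* = 877·(1 - 0.37) = 552.
From dH/dt = 0: 0.00996·552 - 0.0698 = 0.0487P*, so P* = 5.43/0.0487 = 112.

N* ≈ 552, H* ≈ 18.9, P* ≈ 112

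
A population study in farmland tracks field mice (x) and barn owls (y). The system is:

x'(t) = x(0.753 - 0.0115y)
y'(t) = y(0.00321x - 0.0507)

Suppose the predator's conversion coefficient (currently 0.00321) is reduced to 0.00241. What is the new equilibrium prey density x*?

At the interior fixed point, setting dy/dt = 0 with y > 0 fixes x* = (predator death rate)/(xy coefficient) — independent of the other coefficients.
With the change, x* = 0.0507/0.00241 = 21; it rises from 15.8.

x* ≈ 21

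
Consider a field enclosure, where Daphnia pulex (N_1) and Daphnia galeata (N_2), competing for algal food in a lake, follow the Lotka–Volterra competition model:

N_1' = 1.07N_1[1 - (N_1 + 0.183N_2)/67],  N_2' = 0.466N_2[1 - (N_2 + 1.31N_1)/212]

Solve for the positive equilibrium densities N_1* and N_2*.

Setting both brackets to zero gives the nullclines N_1 + 0.183N_2 = 67 and 1.31N_1 + N_2 = 212.
Substituting N_2 = 212 - 1.31N_1 into the first: N_1(1 - 0.183·1.31) = 67 - 0.183·212.
So N_1* = 28.2/0.76 = 37.1, and then N_2* = 212 - 1.31·37.1 = 163.

N_1* ≈ 37.1, N_2* ≈ 163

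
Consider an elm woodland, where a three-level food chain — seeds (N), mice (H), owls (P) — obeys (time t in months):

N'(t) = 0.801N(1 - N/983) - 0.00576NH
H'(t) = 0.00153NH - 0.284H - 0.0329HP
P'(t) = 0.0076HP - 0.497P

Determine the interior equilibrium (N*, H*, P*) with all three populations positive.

N* ≈ 521, H* ≈ 65.4, P* ≈ 15.6

From dP/dt = 0: 0.0076H* = 0.497, so H* = 65.4.
From dN/dt = 0: 0.801(1 - N*/983) = 0.00576·65.4, giving N* = 983·(1 - 0.47) = 521.
From dH/dt = 0: 0.00153·521 - 0.284 = 0.0329P*, so P* = 0.513/0.0329 = 15.6.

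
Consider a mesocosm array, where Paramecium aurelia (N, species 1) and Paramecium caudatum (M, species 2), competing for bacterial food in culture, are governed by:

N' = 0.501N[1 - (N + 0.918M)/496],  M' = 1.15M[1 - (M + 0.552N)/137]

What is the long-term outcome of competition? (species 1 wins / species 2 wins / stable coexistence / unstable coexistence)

species 1 excludes species 2

Compare the nullcline intercepts: K1/α12 = 496/0.918 = 540 > K2 = 137; K2/α21 = 137/0.552 = 248 < K1 = 496.
Since the inequalities point opposite ways, species 1 can invade but species 2 cannot.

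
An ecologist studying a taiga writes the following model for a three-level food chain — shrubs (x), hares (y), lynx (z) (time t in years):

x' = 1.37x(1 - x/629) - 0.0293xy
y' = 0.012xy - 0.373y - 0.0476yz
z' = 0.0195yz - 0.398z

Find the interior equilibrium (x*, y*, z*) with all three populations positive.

From dz/dt = 0: 0.0195y* = 0.398, so y* = 20.4.
From dx/dt = 0: 1.37(1 - x*/629) = 0.0293·20.4, giving x* = 629·(1 - 0.437) = 354.
From dy/dt = 0: 0.012·354 - 0.373 = 0.0476z*, so z* = 3.88/0.0476 = 81.5.

x* ≈ 354, y* ≈ 20.4, z* ≈ 81.5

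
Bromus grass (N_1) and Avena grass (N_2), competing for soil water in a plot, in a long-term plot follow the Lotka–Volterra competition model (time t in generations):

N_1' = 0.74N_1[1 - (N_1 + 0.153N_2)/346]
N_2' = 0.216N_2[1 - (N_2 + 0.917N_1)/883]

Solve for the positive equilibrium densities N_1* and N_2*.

N_1* ≈ 245, N_2* ≈ 658

Setting both brackets to zero gives the nullclines N_1 + 0.153N_2 = 346 and 0.917N_1 + N_2 = 883.
Substituting N_2 = 883 - 0.917N_1 into the first: N_1(1 - 0.153·0.917) = 346 - 0.153·883.
So N_1* = 211/0.86 = 245, and then N_2* = 883 - 0.917·245 = 658.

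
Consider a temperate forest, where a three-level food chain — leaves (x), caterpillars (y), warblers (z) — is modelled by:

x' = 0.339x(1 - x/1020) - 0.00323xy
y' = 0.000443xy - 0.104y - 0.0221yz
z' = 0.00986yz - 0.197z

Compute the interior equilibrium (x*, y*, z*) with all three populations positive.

x* ≈ 826, y* ≈ 20, z* ≈ 11.8

From dz/dt = 0: 0.00986y* = 0.197, so y* = 20.
From dx/dt = 0: 0.339(1 - x*/1020) = 0.00323·20, giving x* = 1020·(1 - 0.19) = 826.
From dy/dt = 0: 0.000443·826 - 0.104 = 0.0221z*, so z* = 0.262/0.0221 = 11.8.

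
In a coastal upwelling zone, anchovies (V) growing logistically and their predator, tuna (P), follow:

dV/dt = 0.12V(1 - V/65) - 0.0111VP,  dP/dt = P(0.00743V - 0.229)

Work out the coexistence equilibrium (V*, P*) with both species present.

From dP/dt = 0 with P > 0: 0.00743V* = 0.229, so V* = 30.8.
Substitute into dV/dt = 0: 0.12(1 - 30.8/65) = 0.0111P*.
The bracket is 0.526, giving P* = 0.0631/0.0111 = 5.68.

V* ≈ 30.8, P* ≈ 5.68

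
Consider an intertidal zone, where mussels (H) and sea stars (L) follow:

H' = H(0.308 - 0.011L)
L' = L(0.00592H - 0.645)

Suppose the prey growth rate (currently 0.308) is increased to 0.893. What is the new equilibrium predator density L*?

At the interior fixed point, setting dH/dt = 0 with H > 0 fixes L* = (prey growth rate)/(HL coefficient) — independent of the other coefficients.
With the change, L* = 0.893/0.011 = 81.2; it rises from 28.

L* ≈ 81.2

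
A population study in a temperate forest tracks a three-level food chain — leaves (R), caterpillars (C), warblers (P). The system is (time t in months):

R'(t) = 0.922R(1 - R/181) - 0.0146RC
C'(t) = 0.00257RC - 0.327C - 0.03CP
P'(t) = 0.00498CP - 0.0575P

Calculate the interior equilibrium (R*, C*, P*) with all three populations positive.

R* ≈ 148, C* ≈ 11.5, P* ≈ 1.77

From dP/dt = 0: 0.00498C* = 0.0575, so C* = 11.5.
From dR/dt = 0: 0.922(1 - R*/181) = 0.0146·11.5, giving R* = 181·(1 - 0.183) = 148.
From dC/dt = 0: 0.00257·148 - 0.327 = 0.03P*, so P* = 0.0531/0.03 = 1.77.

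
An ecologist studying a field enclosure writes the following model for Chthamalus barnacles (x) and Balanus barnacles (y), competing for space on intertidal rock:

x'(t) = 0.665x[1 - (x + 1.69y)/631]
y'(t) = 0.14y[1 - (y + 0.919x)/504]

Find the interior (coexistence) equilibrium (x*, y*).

x* ≈ 399, y* ≈ 137

Setting both brackets to zero gives the nullclines x + 1.69y = 631 and 0.919x + y = 504.
Substituting y = 504 - 0.919x into the first: x(1 - 1.69·0.919) = 631 - 1.69·504.
So x* = -221/-0.553 = 399, and then y* = 504 - 0.919·399 = 137.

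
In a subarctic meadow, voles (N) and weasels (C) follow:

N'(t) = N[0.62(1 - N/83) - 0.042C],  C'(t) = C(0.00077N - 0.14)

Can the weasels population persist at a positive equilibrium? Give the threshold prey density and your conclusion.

Threshold N = 182; K < 182, so no, the predator goes extinct.

The predator equation gives dC/dt > 0 only when N > 0.14/0.00077 = 182.
Without the predator, N → K = 83. Since 83 < 182, the predator cannot invade.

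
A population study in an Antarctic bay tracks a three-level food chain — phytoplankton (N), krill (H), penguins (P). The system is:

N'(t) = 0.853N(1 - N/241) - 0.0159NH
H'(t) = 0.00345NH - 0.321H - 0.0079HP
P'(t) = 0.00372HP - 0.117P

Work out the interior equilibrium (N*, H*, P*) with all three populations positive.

From dP/dt = 0: 0.00372H* = 0.117, so H* = 31.5.
From dN/dt = 0: 0.853(1 - N*/241) = 0.0159·31.5, giving N* = 241·(1 - 0.586) = 99.7.
From dH/dt = 0: 0.00345·99.7 - 0.321 = 0.0079P*, so P* = 0.023/0.0079 = 2.91.

N* ≈ 99.7, H* ≈ 31.5, P* ≈ 2.91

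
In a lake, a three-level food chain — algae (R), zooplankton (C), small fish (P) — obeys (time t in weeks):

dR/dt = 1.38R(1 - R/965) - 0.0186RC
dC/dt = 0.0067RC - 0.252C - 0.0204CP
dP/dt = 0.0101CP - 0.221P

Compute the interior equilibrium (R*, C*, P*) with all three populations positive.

From dP/dt = 0: 0.0101C* = 0.221, so C* = 21.9.
From dR/dt = 0: 1.38(1 - R*/965) = 0.0186·21.9, giving R* = 965·(1 - 0.295) = 680.
From dC/dt = 0: 0.0067·680 - 0.252 = 0.0204P*, so P* = 4.31/0.0204 = 211.

R* ≈ 680, C* ≈ 21.9, P* ≈ 211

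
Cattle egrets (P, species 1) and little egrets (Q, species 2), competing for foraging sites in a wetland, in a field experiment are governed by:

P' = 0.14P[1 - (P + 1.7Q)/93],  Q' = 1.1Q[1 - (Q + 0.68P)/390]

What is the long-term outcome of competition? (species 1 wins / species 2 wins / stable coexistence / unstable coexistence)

species 2 excludes species 1

Compare the nullcline intercepts: K1/α12 = 93/1.7 = 54.7 < K2 = 390; K2/α21 = 390/0.68 = 574 > K1 = 93.
Since the inequalities point opposite ways, species 2 can invade but species 1 cannot.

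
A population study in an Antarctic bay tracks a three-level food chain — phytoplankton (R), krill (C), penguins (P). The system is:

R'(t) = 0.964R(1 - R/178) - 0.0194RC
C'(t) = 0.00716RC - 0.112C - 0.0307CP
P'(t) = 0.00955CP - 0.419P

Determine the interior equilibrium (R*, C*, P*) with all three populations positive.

R* ≈ 20.8, C* ≈ 43.9, P* ≈ 1.21

From dP/dt = 0: 0.00955C* = 0.419, so C* = 43.9.
From dR/dt = 0: 0.964(1 - R*/178) = 0.0194·43.9, giving R* = 178·(1 - 0.883) = 20.8.
From dC/dt = 0: 0.00716·20.8 - 0.112 = 0.0307P*, so P* = 0.0372/0.0307 = 1.21.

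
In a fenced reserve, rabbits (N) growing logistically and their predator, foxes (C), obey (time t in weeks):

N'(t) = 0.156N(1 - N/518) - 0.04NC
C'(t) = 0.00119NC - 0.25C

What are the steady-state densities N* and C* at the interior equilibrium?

N* ≈ 210, C* ≈ 2.32

From dC/dt = 0 with C > 0: 0.00119N* = 0.25, so N* = 210.
Substitute into dN/dt = 0: 0.156(1 - 210/518) = 0.04C*.
The bracket is 0.594, giving C* = 0.0927/0.04 = 2.32.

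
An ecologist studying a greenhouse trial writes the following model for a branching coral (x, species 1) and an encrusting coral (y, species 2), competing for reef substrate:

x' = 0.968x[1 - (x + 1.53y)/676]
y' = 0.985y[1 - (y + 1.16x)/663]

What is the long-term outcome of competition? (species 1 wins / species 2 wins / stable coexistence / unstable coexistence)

unstable coexistence (outcome depends on initial conditions)

Compare the nullcline intercepts: K1/α12 = 676/1.53 = 442 < K2 = 663; K2/α21 = 663/1.16 = 572 < K1 = 676.
Since both are reversed, neither can invade when rare; the interior point is a saddle.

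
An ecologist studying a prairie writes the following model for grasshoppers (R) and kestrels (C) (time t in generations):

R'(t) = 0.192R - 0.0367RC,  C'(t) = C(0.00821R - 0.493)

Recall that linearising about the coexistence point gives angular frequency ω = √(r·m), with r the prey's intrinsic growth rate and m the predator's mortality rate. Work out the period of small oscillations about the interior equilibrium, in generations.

Here r = 0.192 and m = 0.493, so r·m = 0.0947.
ω = √0.0947 = 0.308 per generation, hence T = 2π/ω ≈ 20.4 generations.

T ≈ 20.4 generations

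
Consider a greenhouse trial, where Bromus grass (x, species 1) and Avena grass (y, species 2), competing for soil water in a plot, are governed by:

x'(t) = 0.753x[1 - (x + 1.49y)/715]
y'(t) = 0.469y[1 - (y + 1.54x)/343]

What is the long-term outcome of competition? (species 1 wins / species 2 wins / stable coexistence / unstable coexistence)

species 1 excludes species 2

Compare the nullcline intercepts: K1/α12 = 715/1.49 = 480 > K2 = 343; K2/α21 = 343/1.54 = 223 < K1 = 715.
Since the inequalities point opposite ways, species 1 can invade but species 2 cannot.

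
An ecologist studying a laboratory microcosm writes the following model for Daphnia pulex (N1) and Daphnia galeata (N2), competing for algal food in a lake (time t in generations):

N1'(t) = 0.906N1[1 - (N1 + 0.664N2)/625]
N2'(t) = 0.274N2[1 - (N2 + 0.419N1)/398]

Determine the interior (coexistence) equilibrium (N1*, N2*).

Setting both brackets to zero gives the nullclines N1 + 0.664N2 = 625 and 0.419N1 + N2 = 398.
Substituting N2 = 398 - 0.419N1 into the first: N1(1 - 0.664·0.419) = 625 - 0.664·398.
So N1* = 361/0.722 = 500, and then N2* = 398 - 0.419·500 = 189.

N1* ≈ 500, N2* ≈ 189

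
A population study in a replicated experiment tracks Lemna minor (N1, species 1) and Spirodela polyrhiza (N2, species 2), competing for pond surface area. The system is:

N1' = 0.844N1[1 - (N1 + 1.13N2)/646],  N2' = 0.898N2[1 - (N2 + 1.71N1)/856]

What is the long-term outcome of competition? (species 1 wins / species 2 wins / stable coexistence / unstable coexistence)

unstable coexistence (outcome depends on initial conditions)

Compare the nullcline intercepts: K1/α12 = 646/1.13 = 572 < K2 = 856; K2/α21 = 856/1.71 = 501 < K1 = 646.
Since both are reversed, neither can invade when rare; the interior point is a saddle.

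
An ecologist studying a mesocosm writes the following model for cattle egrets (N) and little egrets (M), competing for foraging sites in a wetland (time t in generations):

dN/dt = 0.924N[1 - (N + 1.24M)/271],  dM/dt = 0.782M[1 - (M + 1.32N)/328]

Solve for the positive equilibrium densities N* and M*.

N* ≈ 213, M* ≈ 46.7

Setting both brackets to zero gives the nullclines N + 1.24M = 271 and 1.32N + M = 328.
Substituting M = 328 - 1.32N into the first: N(1 - 1.24·1.32) = 271 - 1.24·328.
So N* = -136/-0.637 = 213, and then M* = 328 - 1.32·213 = 46.7.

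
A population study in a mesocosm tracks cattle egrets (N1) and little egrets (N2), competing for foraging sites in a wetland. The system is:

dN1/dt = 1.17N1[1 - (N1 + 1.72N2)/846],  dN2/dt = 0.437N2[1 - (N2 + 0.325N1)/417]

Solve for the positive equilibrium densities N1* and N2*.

Setting both brackets to zero gives the nullclines N1 + 1.72N2 = 846 and 0.325N1 + N2 = 417.
Substituting N2 = 417 - 0.325N1 into the first: N1(1 - 1.72·0.325) = 846 - 1.72·417.
So N1* = 129/0.441 = 292, and then N2* = 417 - 0.325·292 = 322.

N1* ≈ 292, N2* ≈ 322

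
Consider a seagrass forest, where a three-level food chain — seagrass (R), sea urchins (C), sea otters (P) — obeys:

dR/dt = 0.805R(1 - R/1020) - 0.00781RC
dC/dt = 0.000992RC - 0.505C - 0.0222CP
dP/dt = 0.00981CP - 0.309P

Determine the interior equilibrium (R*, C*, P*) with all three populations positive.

R* ≈ 708, C* ≈ 31.5, P* ≈ 8.9

From dP/dt = 0: 0.00981C* = 0.309, so C* = 31.5.
From dR/dt = 0: 0.805(1 - R*/1020) = 0.00781·31.5, giving R* = 1020·(1 - 0.306) = 708.
From dC/dt = 0: 0.000992·708 - 0.505 = 0.0222P*, so P* = 0.198/0.0222 = 8.9.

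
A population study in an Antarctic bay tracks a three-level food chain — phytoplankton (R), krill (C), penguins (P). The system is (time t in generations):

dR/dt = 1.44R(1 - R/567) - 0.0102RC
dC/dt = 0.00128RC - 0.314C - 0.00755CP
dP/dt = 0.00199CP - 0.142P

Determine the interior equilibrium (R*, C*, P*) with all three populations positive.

From dP/dt = 0: 0.00199C* = 0.142, so C* = 71.4.
From dR/dt = 0: 1.44(1 - R*/567) = 0.0102·71.4, giving R* = 567·(1 - 0.505) = 280.
From dC/dt = 0: 0.00128·280 - 0.314 = 0.00755P*, so P* = 0.0449/0.00755 = 5.95.

R* ≈ 280, C* ≈ 71.4, P* ≈ 5.95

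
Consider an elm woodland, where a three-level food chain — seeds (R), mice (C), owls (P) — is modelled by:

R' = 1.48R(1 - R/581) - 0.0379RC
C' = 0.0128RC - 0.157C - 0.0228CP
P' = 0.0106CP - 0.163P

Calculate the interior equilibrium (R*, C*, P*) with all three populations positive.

R* ≈ 352, C* ≈ 15.4, P* ≈ 191

From dP/dt = 0: 0.0106C* = 0.163, so C* = 15.4.
From dR/dt = 0: 1.48(1 - R*/581) = 0.0379·15.4, giving R* = 581·(1 - 0.394) = 352.
From dC/dt = 0: 0.0128·352 - 0.157 = 0.0228P*, so P* = 4.35/0.0228 = 191.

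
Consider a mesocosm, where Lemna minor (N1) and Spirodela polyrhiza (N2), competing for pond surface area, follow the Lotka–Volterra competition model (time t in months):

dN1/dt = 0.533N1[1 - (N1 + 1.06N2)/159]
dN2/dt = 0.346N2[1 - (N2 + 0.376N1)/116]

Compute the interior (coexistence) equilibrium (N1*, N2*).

N1* ≈ 59.9, N2* ≈ 93.5

Setting both brackets to zero gives the nullclines N1 + 1.06N2 = 159 and 0.376N1 + N2 = 116.
Substituting N2 = 116 - 0.376N1 into the first: N1(1 - 1.06·0.376) = 159 - 1.06·116.
So N1* = 36/0.601 = 59.9, and then N2* = 116 - 0.376·59.9 = 93.5.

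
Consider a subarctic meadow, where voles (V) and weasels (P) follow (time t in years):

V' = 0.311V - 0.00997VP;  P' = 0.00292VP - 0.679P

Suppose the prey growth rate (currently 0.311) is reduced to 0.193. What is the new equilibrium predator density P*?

At the interior fixed point, setting dV/dt = 0 with V > 0 fixes P* = (prey growth rate)/(VP coefficient) — independent of the other coefficients.
With the change, P* = 0.193/0.00997 = 19.4; it falls from 31.2.

P* ≈ 19.4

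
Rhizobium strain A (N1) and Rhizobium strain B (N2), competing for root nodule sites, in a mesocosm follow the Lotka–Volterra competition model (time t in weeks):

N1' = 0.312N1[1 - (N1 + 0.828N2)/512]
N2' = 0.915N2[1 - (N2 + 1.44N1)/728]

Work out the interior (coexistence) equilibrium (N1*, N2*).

N1* ≈ 472, N2* ≈ 48.3

Setting both brackets to zero gives the nullclines N1 + 0.828N2 = 512 and 1.44N1 + N2 = 728.
Substituting N2 = 728 - 1.44N1 into the first: N1(1 - 0.828·1.44) = 512 - 0.828·728.
So N1* = -90.8/-0.192 = 472, and then N2* = 728 - 1.44·472 = 48.3.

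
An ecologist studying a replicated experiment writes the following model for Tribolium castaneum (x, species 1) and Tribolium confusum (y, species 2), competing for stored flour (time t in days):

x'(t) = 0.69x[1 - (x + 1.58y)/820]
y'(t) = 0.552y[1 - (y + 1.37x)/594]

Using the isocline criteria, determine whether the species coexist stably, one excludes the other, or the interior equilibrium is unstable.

Compare the nullcline intercepts: K1/α12 = 820/1.58 = 519 < K2 = 594; K2/α21 = 594/1.37 = 434 < K1 = 820.
Since both are reversed, neither can invade when rare; the interior point is a saddle.

unstable coexistence (outcome depends on initial conditions)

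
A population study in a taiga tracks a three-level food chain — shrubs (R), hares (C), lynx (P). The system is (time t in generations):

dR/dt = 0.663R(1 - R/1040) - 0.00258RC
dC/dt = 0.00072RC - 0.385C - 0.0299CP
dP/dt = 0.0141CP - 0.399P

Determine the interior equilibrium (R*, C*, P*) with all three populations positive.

From dP/dt = 0: 0.0141C* = 0.399, so C* = 28.3.
From dR/dt = 0: 0.663(1 - R*/1040) = 0.00258·28.3, giving R* = 1040·(1 - 0.11) = 925.
From dC/dt = 0: 0.00072·925 - 0.385 = 0.0299P*, so P* = 0.281/0.0299 = 9.41.

R* ≈ 925, C* ≈ 28.3, P* ≈ 9.41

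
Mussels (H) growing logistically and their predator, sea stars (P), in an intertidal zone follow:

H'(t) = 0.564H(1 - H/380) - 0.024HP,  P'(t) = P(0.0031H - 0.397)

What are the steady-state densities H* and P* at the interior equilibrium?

From dP/dt = 0 with P > 0: 0.0031H* = 0.397, so H* = 128.
Substitute into dH/dt = 0: 0.564(1 - 128/380) = 0.024P*.
The bracket is 0.663, giving P* = 0.374/0.024 = 15.6.

H* ≈ 128, P* ≈ 15.6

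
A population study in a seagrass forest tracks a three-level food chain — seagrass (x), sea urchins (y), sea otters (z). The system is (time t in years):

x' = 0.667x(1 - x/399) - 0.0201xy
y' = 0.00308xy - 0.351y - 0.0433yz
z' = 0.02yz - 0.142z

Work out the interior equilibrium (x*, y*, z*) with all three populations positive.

From dz/dt = 0: 0.02y* = 0.142, so y* = 7.1.
From dx/dt = 0: 0.667(1 - x*/399) = 0.0201·7.1, giving x* = 399·(1 - 0.214) = 314.
From dy/dt = 0: 0.00308·314 - 0.351 = 0.0433z*, so z* = 0.615/0.0433 = 14.2.

x* ≈ 314, y* ≈ 7.1, z* ≈ 14.2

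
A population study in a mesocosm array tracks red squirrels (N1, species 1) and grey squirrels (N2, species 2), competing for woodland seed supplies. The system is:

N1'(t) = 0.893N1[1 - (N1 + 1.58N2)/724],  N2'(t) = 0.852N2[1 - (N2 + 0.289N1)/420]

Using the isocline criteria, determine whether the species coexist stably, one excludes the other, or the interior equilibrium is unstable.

Compare the nullcline intercepts: K1/α12 = 724/1.58 = 458 > K2 = 420; K2/α21 = 420/0.289 = 1450 > K1 = 724.
Since both inequalities hold, each species can invade when rare, so the interior equilibrium is stable.

stable coexistence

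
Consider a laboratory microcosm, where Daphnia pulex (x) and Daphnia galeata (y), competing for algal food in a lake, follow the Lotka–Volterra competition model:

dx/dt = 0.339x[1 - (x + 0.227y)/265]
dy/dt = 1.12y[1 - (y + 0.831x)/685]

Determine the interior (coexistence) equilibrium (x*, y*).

Setting both brackets to zero gives the nullclines x + 0.227y = 265 and 0.831x + y = 685.
Substituting y = 685 - 0.831x into the first: x(1 - 0.227·0.831) = 265 - 0.227·685.
So x* = 110/0.811 = 135, and then y* = 685 - 0.831·135 = 573.

x* ≈ 135, y* ≈ 573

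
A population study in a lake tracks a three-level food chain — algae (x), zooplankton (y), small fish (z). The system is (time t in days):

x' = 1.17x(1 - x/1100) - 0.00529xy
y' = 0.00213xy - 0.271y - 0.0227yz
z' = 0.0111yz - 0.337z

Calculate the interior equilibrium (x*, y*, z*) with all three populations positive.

From dz/dt = 0: 0.0111y* = 0.337, so y* = 30.4.
From dx/dt = 0: 1.17(1 - x*/1100) = 0.00529·30.4, giving x* = 1100·(1 - 0.137) = 949.
From dy/dt = 0: 0.00213·949 - 0.271 = 0.0227z*, so z* = 1.75/0.0227 = 77.1.

x* ≈ 949, y* ≈ 30.4, z* ≈ 77.1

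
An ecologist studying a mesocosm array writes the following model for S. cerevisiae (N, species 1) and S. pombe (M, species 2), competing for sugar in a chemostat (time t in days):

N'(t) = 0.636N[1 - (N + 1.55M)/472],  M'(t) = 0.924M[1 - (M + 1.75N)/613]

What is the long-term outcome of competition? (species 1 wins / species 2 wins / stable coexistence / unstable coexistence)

Compare the nullcline intercepts: K1/α12 = 472/1.55 = 305 < K2 = 613; K2/α21 = 613/1.75 = 350 < K1 = 472.
Since both are reversed, neither can invade when rare; the interior point is a saddle.

unstable coexistence (outcome depends on initial conditions)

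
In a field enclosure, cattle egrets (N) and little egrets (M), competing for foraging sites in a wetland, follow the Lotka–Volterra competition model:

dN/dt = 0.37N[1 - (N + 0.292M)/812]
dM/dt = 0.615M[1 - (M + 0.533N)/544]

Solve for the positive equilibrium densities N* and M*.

N* ≈ 774, M* ≈ 132

Setting both brackets to zero gives the nullclines N + 0.292M = 812 and 0.533N + M = 544.
Substituting M = 544 - 0.533N into the first: N(1 - 0.292·0.533) = 812 - 0.292·544.
So N* = 653/0.844 = 774, and then M* = 544 - 0.533·774 = 132.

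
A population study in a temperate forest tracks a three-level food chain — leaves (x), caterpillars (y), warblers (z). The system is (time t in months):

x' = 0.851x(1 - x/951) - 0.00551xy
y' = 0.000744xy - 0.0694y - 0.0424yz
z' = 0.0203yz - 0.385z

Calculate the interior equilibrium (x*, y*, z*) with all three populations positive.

x* ≈ 834, y* ≈ 19, z* ≈ 13

From dz/dt = 0: 0.0203y* = 0.385, so y* = 19.
From dx/dt = 0: 0.851(1 - x*/951) = 0.00551·19, giving x* = 951·(1 - 0.123) = 834.
From dy/dt = 0: 0.000744·834 - 0.0694 = 0.0424z*, so z* = 0.551/0.0424 = 13.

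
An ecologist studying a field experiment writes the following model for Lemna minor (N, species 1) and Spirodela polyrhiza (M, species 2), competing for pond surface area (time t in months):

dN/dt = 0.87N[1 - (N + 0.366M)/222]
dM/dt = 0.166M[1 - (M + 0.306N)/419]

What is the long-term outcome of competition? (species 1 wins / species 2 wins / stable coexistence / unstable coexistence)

Compare the nullcline intercepts: K1/α12 = 222/0.366 = 607 > K2 = 419; K2/α21 = 419/0.306 = 1370 > K1 = 222.
Since both inequalities hold, each species can invade when rare, so the interior equilibrium is stable.

stable coexistence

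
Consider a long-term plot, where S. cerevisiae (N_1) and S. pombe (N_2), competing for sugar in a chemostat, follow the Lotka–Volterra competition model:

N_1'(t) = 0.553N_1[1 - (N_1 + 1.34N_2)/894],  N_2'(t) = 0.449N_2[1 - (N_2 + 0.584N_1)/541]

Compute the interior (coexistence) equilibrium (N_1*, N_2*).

Setting both brackets to zero gives the nullclines N_1 + 1.34N_2 = 894 and 0.584N_1 + N_2 = 541.
Substituting N_2 = 541 - 0.584N_1 into the first: N_1(1 - 1.34·0.584) = 894 - 1.34·541.
So N_1* = 169/0.217 = 778, and then N_2* = 541 - 0.584·778 = 86.9.

N_1* ≈ 778, N_2* ≈ 86.9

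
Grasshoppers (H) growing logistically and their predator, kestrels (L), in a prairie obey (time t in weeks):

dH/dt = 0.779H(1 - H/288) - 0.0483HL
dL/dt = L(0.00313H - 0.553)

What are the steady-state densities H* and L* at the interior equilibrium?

H* ≈ 177, L* ≈ 6.23

From dL/dt = 0 with L > 0: 0.00313H* = 0.553, so H* = 177.
Substitute into dH/dt = 0: 0.779(1 - 177/288) = 0.0483L*.
The bracket is 0.387, giving L* = 0.301/0.0483 = 6.23.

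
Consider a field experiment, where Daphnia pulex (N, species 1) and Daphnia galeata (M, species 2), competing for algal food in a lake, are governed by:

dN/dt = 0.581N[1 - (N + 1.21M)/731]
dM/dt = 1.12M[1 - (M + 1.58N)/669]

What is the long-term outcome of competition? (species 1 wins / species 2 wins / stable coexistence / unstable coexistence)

unstable coexistence (outcome depends on initial conditions)

Compare the nullcline intercepts: K1/α12 = 731/1.21 = 604 < K2 = 669; K2/α21 = 669/1.58 = 423 < K1 = 731.
Since both are reversed, neither can invade when rare; the interior point is a saddle.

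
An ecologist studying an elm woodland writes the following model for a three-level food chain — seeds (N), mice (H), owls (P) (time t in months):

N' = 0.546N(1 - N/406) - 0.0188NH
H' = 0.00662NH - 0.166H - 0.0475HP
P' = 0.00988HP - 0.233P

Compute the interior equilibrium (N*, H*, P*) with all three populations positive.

N* ≈ 76.3, H* ≈ 23.6, P* ≈ 7.14

From dP/dt = 0: 0.00988H* = 0.233, so H* = 23.6.
From dN/dt = 0: 0.546(1 - N*/406) = 0.0188·23.6, giving N* = 406·(1 - 0.812) = 76.3.
From dH/dt = 0: 0.00662·76.3 - 0.166 = 0.0475P*, so P* = 0.339/0.0475 = 7.14.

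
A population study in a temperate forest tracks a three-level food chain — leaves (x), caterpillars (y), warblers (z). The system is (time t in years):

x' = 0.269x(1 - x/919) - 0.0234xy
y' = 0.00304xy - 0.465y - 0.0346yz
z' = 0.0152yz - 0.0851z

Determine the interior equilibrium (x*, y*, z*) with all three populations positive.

From dz/dt = 0: 0.0152y* = 0.0851, so y* = 5.6.
From dx/dt = 0: 0.269(1 - x*/919) = 0.0234·5.6, giving x* = 919·(1 - 0.487) = 471.
From dy/dt = 0: 0.00304·471 - 0.465 = 0.0346z*, so z* = 0.968/0.0346 = 28.

x* ≈ 471, y* ≈ 5.6, z* ≈ 28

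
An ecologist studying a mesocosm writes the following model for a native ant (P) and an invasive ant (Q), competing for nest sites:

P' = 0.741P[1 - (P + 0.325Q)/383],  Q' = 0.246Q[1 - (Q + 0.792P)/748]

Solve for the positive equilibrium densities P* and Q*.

Setting both brackets to zero gives the nullclines P + 0.325Q = 383 and 0.792P + Q = 748.
Substituting Q = 748 - 0.792P into the first: P(1 - 0.325·0.792) = 383 - 0.325·748.
So P* = 140/0.743 = 188, and then Q* = 748 - 0.792·188 = 599.

P* ≈ 188, Q* ≈ 599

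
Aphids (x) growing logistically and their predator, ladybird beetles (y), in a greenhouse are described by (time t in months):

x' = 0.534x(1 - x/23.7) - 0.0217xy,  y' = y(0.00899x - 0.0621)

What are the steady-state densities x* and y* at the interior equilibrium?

x* ≈ 6.91, y* ≈ 17.4

From dy/dt = 0 with y > 0: 0.00899x* = 0.0621, so x* = 6.91.
Substitute into dx/dt = 0: 0.534(1 - 6.91/23.7) = 0.0217y*.
The bracket is 0.709, giving y* = 0.378/0.0217 = 17.4.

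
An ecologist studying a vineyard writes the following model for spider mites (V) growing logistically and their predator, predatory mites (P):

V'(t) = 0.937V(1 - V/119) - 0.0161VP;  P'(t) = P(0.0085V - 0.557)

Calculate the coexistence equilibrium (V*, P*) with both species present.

From dP/dt = 0 with P > 0: 0.0085V* = 0.557, so V* = 65.5.
Substitute into dV/dt = 0: 0.937(1 - 65.5/119) = 0.0161P*.
The bracket is 0.449, giving P* = 0.421/0.0161 = 26.2.

V* ≈ 65.5, P* ≈ 26.2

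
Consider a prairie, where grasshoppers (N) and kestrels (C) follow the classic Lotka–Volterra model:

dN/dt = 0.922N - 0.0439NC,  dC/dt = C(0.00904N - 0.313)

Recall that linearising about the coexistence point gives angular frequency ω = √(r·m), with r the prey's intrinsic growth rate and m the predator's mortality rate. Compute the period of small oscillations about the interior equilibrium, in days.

Here r = 0.922 and m = 0.313, so r·m = 0.289.
ω = √0.289 = 0.537 per day, hence T = 2π/ω ≈ 11.7 days.

T ≈ 11.7 days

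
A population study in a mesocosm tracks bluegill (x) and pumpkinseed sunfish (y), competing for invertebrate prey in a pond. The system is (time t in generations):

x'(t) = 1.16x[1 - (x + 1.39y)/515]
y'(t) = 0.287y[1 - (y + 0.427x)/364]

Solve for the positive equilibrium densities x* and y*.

x* ≈ 22.2, y* ≈ 355

Setting both brackets to zero gives the nullclines x + 1.39y = 515 and 0.427x + y = 364.
Substituting y = 364 - 0.427x into the first: x(1 - 1.39·0.427) = 515 - 1.39·364.
So x* = 9.04/0.406 = 22.2, and then y* = 364 - 0.427·22.2 = 355.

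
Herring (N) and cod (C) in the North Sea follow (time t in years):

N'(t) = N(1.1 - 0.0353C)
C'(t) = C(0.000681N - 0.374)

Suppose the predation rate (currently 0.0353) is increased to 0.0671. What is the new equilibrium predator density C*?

C* ≈ 16.4

At the interior fixed point, setting dN/dt = 0 with N > 0 fixes C* = (prey growth rate)/(NC coefficient) — independent of the other coefficients.
With the change, C* = 1.1/0.0671 = 16.4; it falls from 31.2.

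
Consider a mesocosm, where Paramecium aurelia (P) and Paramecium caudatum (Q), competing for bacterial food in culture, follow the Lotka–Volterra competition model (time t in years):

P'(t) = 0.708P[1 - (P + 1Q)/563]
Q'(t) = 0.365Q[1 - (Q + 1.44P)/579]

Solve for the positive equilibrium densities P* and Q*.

P* ≈ 36.4, Q* ≈ 527

Setting both brackets to zero gives the nullclines P + 1Q = 563 and 1.44P + Q = 579.
Substituting Q = 579 - 1.44P into the first: P(1 - 1·1.44) = 563 - 1·579.
So P* = -16/-0.44 = 36.4, and then Q* = 579 - 1.44·36.4 = 527.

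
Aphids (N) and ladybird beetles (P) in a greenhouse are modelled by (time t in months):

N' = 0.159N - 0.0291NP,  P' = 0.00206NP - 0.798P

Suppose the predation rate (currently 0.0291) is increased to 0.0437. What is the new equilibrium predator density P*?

P* ≈ 3.64

At the interior fixed point, setting dN/dt = 0 with N > 0 fixes P* = (prey growth rate)/(NP coefficient) — independent of the other coefficients.
With the change, P* = 0.159/0.0437 = 3.64; it falls from 5.46.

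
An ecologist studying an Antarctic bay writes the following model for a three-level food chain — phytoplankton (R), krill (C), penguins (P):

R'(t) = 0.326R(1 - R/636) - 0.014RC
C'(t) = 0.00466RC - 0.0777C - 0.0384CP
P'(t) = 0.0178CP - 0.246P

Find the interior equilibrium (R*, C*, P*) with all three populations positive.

From dP/dt = 0: 0.0178C* = 0.246, so C* = 13.8.
From dR/dt = 0: 0.326(1 - R*/636) = 0.014·13.8, giving R* = 636·(1 - 0.594) = 259.
From dC/dt = 0: 0.00466·259 - 0.0777 = 0.0384P*, so P* = 1.13/0.0384 = 29.4.

R* ≈ 259, C* ≈ 13.8, P* ≈ 29.4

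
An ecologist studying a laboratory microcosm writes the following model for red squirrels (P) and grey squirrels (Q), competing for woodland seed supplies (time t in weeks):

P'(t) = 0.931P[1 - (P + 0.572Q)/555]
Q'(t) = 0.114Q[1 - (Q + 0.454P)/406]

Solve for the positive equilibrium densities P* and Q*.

P* ≈ 436, Q* ≈ 208

Setting both brackets to zero gives the nullclines P + 0.572Q = 555 and 0.454P + Q = 406.
Substituting Q = 406 - 0.454P into the first: P(1 - 0.572·0.454) = 555 - 0.572·406.
So P* = 323/0.74 = 436, and then Q* = 406 - 0.454·436 = 208.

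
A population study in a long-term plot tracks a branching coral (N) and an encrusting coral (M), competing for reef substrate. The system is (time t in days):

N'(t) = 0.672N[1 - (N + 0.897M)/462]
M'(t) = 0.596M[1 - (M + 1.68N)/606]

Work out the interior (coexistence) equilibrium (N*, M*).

Setting both brackets to zero gives the nullclines N + 0.897M = 462 and 1.68N + M = 606.
Substituting M = 606 - 1.68N into the first: N(1 - 0.897·1.68) = 462 - 0.897·606.
So N* = -81.6/-0.507 = 161, and then M* = 606 - 1.68·161 = 336.

N* ≈ 161, M* ≈ 336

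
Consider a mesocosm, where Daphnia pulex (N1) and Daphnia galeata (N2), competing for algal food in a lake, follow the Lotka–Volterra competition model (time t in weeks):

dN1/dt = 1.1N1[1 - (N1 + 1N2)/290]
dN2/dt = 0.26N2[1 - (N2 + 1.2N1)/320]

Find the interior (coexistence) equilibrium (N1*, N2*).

Setting both brackets to zero gives the nullclines N1 + 1N2 = 290 and 1.2N1 + N2 = 320.
Substituting N2 = 320 - 1.2N1 into the first: N1(1 - 1·1.2) = 290 - 1·320.
So N1* = -30/-0.2 = 150, and then N2* = 320 - 1.2·150 = 140.

N1* ≈ 150, N2* ≈ 140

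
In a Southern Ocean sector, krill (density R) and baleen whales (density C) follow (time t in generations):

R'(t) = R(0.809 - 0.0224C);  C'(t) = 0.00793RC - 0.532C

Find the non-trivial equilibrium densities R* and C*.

R* ≈ 67.1, C* ≈ 36.1

Set dC/dt = 0 with C > 0: 0.00793R - 0.532 = 0, so R* = 0.532/0.00793 = 67.1.
Set dR/dt = 0 with R > 0: 0.809 - 0.0224C = 0, so C* = 0.809/0.0224 = 36.1.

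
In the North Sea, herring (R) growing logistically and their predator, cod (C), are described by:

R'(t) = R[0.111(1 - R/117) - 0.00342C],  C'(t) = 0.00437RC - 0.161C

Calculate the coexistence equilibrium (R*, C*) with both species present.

From dC/dt = 0 with C > 0: 0.00437R* = 0.161, so R* = 36.8.
Substitute into dR/dt = 0: 0.111(1 - 36.8/117) = 0.00342C*.
The bracket is 0.685, giving C* = 0.076/0.00342 = 22.2.

R* ≈ 36.8, C* ≈ 22.2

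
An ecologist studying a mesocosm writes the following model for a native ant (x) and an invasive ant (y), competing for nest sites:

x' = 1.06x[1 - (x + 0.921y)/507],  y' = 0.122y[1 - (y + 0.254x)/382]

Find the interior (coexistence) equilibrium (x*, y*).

Setting both brackets to zero gives the nullclines x + 0.921y = 507 and 0.254x + y = 382.
Substituting y = 382 - 0.254x into the first: x(1 - 0.921·0.254) = 507 - 0.921·382.
So x* = 155/0.766 = 203, and then y* = 382 - 0.254·203 = 331.

x* ≈ 203, y* ≈ 331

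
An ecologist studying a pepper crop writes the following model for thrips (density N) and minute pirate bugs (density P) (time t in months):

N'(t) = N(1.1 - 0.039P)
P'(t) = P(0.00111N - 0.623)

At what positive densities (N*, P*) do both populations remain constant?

N* ≈ 561, P* ≈ 28.2

Set dP/dt = 0 with P > 0: 0.00111N - 0.623 = 0, so N* = 0.623/0.00111 = 561.
Set dN/dt = 0 with N > 0: 1.1 - 0.039P = 0, so P* = 1.1/0.039 = 28.2.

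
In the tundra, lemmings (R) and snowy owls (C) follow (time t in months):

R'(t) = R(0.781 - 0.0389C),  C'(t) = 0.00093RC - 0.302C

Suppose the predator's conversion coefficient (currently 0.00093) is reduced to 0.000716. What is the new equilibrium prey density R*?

R* ≈ 422

At the interior fixed point, setting dC/dt = 0 with C > 0 fixes R* = (predator death rate)/(RC coefficient) — independent of the other coefficients.
With the change, R* = 0.302/0.000716 = 422; it rises from 325.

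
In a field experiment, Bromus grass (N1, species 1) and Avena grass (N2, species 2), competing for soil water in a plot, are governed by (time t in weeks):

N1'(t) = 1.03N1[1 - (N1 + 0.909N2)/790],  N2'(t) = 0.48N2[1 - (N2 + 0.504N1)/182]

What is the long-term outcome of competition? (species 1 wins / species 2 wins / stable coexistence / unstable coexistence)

species 1 excludes species 2

Compare the nullcline intercepts: K1/α12 = 790/0.909 = 869 > K2 = 182; K2/α21 = 182/0.504 = 361 < K1 = 790.
Since the inequalities point opposite ways, species 1 can invade but species 2 cannot.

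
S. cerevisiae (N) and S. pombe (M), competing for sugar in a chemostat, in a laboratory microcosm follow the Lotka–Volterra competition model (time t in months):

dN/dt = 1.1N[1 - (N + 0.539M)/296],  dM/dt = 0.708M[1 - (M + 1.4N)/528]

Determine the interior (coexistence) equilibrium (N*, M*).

N* ≈ 46.5, M* ≈ 463

Setting both brackets to zero gives the nullclines N + 0.539M = 296 and 1.4N + M = 528.
Substituting M = 528 - 1.4N into the first: N(1 - 0.539·1.4) = 296 - 0.539·528.
So N* = 11.4/0.245 = 46.5, and then M* = 528 - 1.4·46.5 = 463.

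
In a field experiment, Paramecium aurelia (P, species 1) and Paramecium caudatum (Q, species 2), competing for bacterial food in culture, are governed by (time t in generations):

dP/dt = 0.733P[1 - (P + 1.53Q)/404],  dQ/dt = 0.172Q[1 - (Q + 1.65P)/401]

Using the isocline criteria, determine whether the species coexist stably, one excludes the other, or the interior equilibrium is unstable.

Compare the nullcline intercepts: K1/α12 = 404/1.53 = 264 < K2 = 401; K2/α21 = 401/1.65 = 243 < K1 = 404.
Since both are reversed, neither can invade when rare; the interior point is a saddle.

unstable coexistence (outcome depends on initial conditions)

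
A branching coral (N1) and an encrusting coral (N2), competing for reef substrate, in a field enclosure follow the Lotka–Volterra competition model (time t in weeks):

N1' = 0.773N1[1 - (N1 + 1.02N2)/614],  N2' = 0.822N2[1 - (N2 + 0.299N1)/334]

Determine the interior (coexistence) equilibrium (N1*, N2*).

Setting both brackets to zero gives the nullclines N1 + 1.02N2 = 614 and 0.299N1 + N2 = 334.
Substituting N2 = 334 - 0.299N1 into the first: N1(1 - 1.02·0.299) = 614 - 1.02·334.
So N1* = 273/0.695 = 393, and then N2* = 334 - 0.299·393 = 216.

N1* ≈ 393, N2* ≈ 216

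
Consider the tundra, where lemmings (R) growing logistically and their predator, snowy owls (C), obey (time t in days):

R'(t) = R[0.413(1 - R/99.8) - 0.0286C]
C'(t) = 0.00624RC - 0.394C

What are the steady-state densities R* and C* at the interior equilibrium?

R* ≈ 63.1, C* ≈ 5.3

From dC/dt = 0 with C > 0: 0.00624R* = 0.394, so R* = 63.1.
Substitute into dR/dt = 0: 0.413(1 - 63.1/99.8) = 0.0286C*.
The bracket is 0.367, giving C* = 0.152/0.0286 = 5.3.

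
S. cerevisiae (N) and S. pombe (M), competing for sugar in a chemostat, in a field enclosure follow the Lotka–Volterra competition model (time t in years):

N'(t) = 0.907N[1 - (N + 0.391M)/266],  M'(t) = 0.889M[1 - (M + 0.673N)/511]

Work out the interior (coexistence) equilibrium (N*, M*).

N* ≈ 89.8, M* ≈ 451

Setting both brackets to zero gives the nullclines N + 0.391M = 266 and 0.673N + M = 511.
Substituting M = 511 - 0.673N into the first: N(1 - 0.391·0.673) = 266 - 0.391·511.
So N* = 66.2/0.737 = 89.8, and then M* = 511 - 0.673·89.8 = 451.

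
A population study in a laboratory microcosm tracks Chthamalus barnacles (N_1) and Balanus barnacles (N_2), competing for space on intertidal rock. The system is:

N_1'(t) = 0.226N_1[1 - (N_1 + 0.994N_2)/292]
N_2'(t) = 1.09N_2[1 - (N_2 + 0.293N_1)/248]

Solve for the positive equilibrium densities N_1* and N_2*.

N_1* ≈ 64.2, N_2* ≈ 229

Setting both brackets to zero gives the nullclines N_1 + 0.994N_2 = 292 and 0.293N_1 + N_2 = 248.
Substituting N_2 = 248 - 0.293N_1 into the first: N_1(1 - 0.994·0.293) = 292 - 0.994·248.
So N_1* = 45.5/0.709 = 64.2, and then N_2* = 248 - 0.293·64.2 = 229.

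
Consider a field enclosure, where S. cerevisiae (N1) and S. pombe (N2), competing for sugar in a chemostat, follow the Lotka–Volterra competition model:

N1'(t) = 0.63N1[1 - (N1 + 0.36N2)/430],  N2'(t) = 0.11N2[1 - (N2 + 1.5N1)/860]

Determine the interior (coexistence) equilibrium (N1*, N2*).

N1* ≈ 262, N2* ≈ 467

Setting both brackets to zero gives the nullclines N1 + 0.36N2 = 430 and 1.5N1 + N2 = 860.
Substituting N2 = 860 - 1.5N1 into the first: N1(1 - 0.36·1.5) = 430 - 0.36·860.
So N1* = 120/0.46 = 262, and then N2* = 860 - 1.5·262 = 467.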